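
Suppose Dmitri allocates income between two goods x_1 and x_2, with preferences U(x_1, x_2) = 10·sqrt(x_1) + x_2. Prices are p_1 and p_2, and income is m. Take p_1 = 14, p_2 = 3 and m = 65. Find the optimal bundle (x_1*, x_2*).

Set MRS = p_1/p_2: 5·x_1^(−1/2) = p_1/p_2.
Thus x_1* = (5·p_2/p_1)² — independent of m — with the rest of income spent on x_2.
Plugging in: x_1* = (5·3/14)² = 1.148, x_2* = 16.3095.

x_1* = 1.148, x_2* = 16.3095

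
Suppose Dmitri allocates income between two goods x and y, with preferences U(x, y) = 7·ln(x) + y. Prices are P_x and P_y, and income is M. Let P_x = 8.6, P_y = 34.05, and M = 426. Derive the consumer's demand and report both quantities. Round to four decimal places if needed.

MU_x = 7/x, MU_y = 1. Tangency: 7/x = P_x/P_y.
So x*(P_x,P_y) = 7·P_y/P_x, independent of income; and y* = (M − 7·P_y)/P_y.
At the given prices: x* = 7·34.05/8.6 = 27.7151, and y* = 5.511.

x* = 27.7151, y* = 5.511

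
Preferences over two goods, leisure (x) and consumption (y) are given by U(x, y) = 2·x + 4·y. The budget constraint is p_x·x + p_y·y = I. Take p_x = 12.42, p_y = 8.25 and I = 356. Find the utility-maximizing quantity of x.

Linear utility — the consumer picks whichever good has higher MU/price: 2/12.42 = 0.161 vs 4/8.25 = 0.4848.
y gives more utility per dollar, so spend all income on y: y* = I/p_y, x* = 0.
Numerically: x* = 0, y* = 43.1515.

x* = 0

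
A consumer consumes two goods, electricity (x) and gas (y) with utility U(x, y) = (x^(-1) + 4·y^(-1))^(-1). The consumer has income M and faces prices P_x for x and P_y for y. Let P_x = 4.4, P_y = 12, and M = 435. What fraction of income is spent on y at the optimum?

share on y = 0.7676

MU_x ∝ x^(-2), MU_y ∝ 4·y^(-2), so MRS = (1/4)·(y/x)^(2) = P_x/P_y.
Solve for the ratio: y/x = [4·P_x/P_y]^(0.5).
Substitute y = (y/x)·x into the budget: x* = M/(P_x + P_y·(y/x)).
Numerically y/x = 1.21106, so x* = 435/(4.4 + 12·1.21106) = 22.9761 and y* = 1.21106·22.9761 = 27.8254.
Expenditure on y: 12·27.8254 = 333.9052; share = 0.7676.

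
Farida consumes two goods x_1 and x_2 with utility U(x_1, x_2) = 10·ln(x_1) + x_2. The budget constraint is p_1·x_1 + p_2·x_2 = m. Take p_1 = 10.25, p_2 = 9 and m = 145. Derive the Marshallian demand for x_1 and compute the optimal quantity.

At the given prices: x_1* = 10·9/10.25 = 8.7805.

x_1* = 8.7805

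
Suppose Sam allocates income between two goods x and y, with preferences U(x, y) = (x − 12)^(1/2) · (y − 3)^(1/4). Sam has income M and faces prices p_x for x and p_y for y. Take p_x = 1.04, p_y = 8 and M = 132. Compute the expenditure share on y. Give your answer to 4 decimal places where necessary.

share on y = 0.423

MRS = 2·(y−3)/(x−12). Tangency with p_x/p_y gives y−3 = (1/2)·(p_x/p_y)·(x−12).
After buying the subsistence bundle (12, 3), a share 2/3 of the remaining income goes to x: x* = 12 + 2/3·(M − 12p_x − 3p_y)/p_x.
Discretionary income = 132 − 12·1.04 − 3·8 = 95.52; x* = 12 + 2/3·95.52/1.04 = 73.2308; y* = 3 + 1/3·95.52/8 = 6.98.
Expenditure on y: 8·6.98 = 55.84; share = 0.423.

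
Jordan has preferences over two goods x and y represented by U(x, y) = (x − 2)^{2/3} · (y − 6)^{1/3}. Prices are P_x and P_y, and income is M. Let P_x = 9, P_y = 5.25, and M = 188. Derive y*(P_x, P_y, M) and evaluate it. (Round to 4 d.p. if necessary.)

y* = 14.7937

Let x' = x−2, y' = y−6. MRS = 2·y'/x' = P_x/P_y.
Substituting into the budget: x* = 2 + 2/3·(M − 2·P_x − 6·P_y)/P_x, and y* = 6 + 1/3·(…)/P_y.
Discretionary income = 188 − 2·9 − 6·5.25 = 138.5; y* = 6 + 1/3·138.5/5.25 = 14.7937.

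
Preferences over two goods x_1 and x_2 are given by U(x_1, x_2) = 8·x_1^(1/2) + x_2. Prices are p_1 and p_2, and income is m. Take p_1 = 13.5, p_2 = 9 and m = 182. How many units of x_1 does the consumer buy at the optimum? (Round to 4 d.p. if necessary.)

x_1* = 7.1111

MU_x_1 = 4/√x_1, MU_x_2 = 1. Tangency: 4/√x_1 = p_1/p_2.
Thus x_1* = (4·p_2/p_1)² — independent of m — with the rest of income spent on x_2.
Plugging in: x_1* = (4·9/13.5)² = 7.1111.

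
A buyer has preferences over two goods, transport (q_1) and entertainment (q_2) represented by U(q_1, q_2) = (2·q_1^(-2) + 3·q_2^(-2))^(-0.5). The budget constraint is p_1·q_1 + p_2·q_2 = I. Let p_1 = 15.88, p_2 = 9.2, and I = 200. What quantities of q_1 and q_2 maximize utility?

MU_q_1 ∝ 2·q_1^(-3), MU_q_2 ∝ 3·q_2^(-3), so MRS = (2/3)·(q_2/q_1)^(3) = p_1/p_2.
Solve for the ratio: q_2/q_1 = [(3/2)·p_1/p_2]^(1/3).
With the ratio pinned down, the budget gives q_1* = I/(p_1 + p_2·(q_2/q_1)) and q_2* = (q_2/q_1)·q_1*.
Numerically q_2/q_1 = 1.37315, so q_1* = 200/(15.88 + 9.2·1.37315) = 7.0143 and q_2* = 1.37315·7.0143 = 9.6318.

q_1* = 7.0143, q_2* = 9.6318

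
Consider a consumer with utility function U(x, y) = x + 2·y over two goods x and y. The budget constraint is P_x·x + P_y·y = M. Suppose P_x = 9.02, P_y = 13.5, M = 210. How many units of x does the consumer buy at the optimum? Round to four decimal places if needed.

x* = 0

Perfect substitutes: compare marginal utility per dollar. 1/P_x vs 2/P_y → 0.1109 vs 0.1481.
y gives more utility per dollar, so spend all income on y: y* = M/P_y, x* = 0.
Numerically: x* = 0, y* = 15.5556.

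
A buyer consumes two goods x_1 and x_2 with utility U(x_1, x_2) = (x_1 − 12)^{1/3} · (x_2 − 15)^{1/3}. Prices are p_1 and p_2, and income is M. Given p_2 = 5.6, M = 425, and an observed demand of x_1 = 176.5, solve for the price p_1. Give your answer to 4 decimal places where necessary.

p_1 = 1

MRS = (x_2−15)/(x_1−12). Tangency with p_1/p_2 gives x_2−15 = (p_1/p_2)·(x_1−12).
After buying the subsistence bundle (12, 15), a share 0.5 of the remaining income goes to x_1: x_1* = 12 + 0.5·(M − 12p_1 − 15p_2)/p_1.
Set x_1* = 176.5 in the demand function and solve for p_1: p_1 = 1.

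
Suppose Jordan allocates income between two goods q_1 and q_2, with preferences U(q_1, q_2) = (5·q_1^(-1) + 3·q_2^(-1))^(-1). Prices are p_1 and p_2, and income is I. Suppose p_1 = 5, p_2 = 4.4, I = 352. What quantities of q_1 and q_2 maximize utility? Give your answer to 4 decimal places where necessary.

q_1* = 40.7729, q_2* = 33.6671

MU_q_1 ∝ 5·q_1^(-2), MU_q_2 ∝ 3·q_2^(-2), so MRS = (5/3)·(q_2/q_1)^(2) = p_1/p_2.
Hence q_2/q_1 = ((3/5)·p_1/p_2)^(1/(2)), i.e. raised to the 0.5 power.
With the ratio pinned down, the budget gives q_1* = I/(p_1 + p_2·(q_2/q_1)) and q_2* = (q_2/q_1)·q_1*.
Numerically q_2/q_1 = 0.825723, so q_1* = 352/(5 + 4.4·0.825723) = 40.7729 and q_2* = 0.825723·40.7729 = 33.6671.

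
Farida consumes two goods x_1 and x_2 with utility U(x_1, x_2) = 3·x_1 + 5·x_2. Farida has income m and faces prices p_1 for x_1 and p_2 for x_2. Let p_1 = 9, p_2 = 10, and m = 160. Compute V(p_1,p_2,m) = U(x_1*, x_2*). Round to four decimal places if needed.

V = 80

x_2 gives more utility per dollar, so spend all income on x_2: x_2* = m/p_2, x_1* = 0.
Numerically: x_1* = 0, x_2* = 16.
Utility at the optimum: U(0, 16) = 80.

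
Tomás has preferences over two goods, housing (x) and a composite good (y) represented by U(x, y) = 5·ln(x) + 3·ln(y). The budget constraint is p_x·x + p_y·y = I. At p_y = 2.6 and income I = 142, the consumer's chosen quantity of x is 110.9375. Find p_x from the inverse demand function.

p_x = 0.8

The MRS is (5/3)·y/x. Set MRS = p_x/p_y.
Rearranging, p_y·y = (3/5)·p_x·x. Substituting into the budget gives p_x·x·(1 + (3/5)) = I.
Demand: x*(p_x,p_y,I) = 0.625·I/p_x and y* = 0.375·I/p_y.
Set x* = 110.9375 in the demand function and solve for p_x: p_x = 0.8.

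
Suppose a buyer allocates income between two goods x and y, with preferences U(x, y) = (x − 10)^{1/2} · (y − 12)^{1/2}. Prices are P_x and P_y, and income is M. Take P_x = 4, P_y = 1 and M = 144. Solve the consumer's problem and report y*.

Discretionary income = 144 − 10·4 − 12·1 = 92; y* = 12 + 0.5·92/1 = 58.

y* = 58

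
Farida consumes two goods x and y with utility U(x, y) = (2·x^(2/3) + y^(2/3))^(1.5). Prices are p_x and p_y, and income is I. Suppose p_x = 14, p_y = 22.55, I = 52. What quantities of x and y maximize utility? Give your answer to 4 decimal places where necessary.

x* = 3.5436, y* = 0.106

MRS = MU_x/MU_y = 2·(y/x)^(1/3). Set equal to p_x/p_y.
Solve for the ratio: y/x = [(1/2)·p_x/p_y]^(3).
Substitute y = (y/x)·x into the budget: x* = I/(p_x + p_y·(y/x)).
Numerically y/x = 0.029913, so x* = 52/(14 + 22.55·0.029913) = 3.5436 and y* = 0.029913·3.5436 = 0.106.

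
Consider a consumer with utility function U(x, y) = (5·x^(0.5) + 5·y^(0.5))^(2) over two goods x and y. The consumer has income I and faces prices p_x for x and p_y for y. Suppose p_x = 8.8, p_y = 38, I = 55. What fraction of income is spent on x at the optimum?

From the CES first-order condition, (y/x)^(0.5) = p_x/p_y.
Hence y/x = (p_x/p_y)^(1/(0.5)), i.e. raised to the 2 power.
With the ratio pinned down, the budget gives x* = I/(p_x + p_y·(y/x)) and y* = (y/x)·x*.
Numerically y/x = 0.053629, so x* = 55/(8.8 + 38·0.053629) = 5.0748 and y* = 0.053629·5.0748 = 0.2722.
Expenditure on x: 8.8·5.0748 = 44.6581; share = 0.812.

share on x = 0.812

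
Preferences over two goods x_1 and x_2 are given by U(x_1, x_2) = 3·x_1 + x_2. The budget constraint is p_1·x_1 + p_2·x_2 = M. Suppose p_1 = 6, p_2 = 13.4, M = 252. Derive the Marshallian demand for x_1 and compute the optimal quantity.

Linear utility — the consumer picks whichever good has higher MU/price: 3/6 = 0.5 vs 1/13.4 = 0.0746.
x_1 gives more utility per dollar, so spend all income on x_1: x_1* = M/p_1, x_2* = 0.
Numerically: x_1* = 42, x_2* = 0.

x_1* = 42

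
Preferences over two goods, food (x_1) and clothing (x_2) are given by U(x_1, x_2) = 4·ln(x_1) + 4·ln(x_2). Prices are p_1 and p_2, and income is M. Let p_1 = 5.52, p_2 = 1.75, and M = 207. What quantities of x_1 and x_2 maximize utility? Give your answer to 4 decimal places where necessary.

The MRS is x_2/x_1. Set MRS = p_1/p_2.
Rearranging, p_2·x_2 = p_1·x_1. Substituting into the budget gives p_1·x_1·(1 + 1) = M.
Demand: x_1*(p_1,p_2,M) = 0.5·M/p_1 and x_2* = 0.5·M/p_2.
At p_1=5.52, p_2=1.75, M=207: x_1* = 0.5·207/5.52 = 18.75, x_2* = 59.1429.

x_1* = 18.75, x_2* = 59.1429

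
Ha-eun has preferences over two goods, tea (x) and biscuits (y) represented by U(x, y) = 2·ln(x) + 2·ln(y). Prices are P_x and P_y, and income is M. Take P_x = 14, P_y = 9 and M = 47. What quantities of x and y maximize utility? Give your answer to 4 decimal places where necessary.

MU_x/MU_y = (2·y)/(2·x); tangency sets this equal to P_x/P_y.
Rearranging, P_y·y = P_x·x. Substituting into the budget gives P_x·x·(1 + 1) = M.
Demand: x*(P_x,P_y,M) = 0.5·M/P_x and y* = 0.5·M/P_y.
At P_x=14, P_y=9, M=47: x* = 0.5·47/14 = 1.6786, y* = 2.6111.

x* = 1.6786, y* = 2.6111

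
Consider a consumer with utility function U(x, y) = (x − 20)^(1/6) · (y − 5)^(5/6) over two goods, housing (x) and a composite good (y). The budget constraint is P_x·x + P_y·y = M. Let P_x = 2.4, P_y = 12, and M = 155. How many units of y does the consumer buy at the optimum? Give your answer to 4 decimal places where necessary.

y* = 8.2639

Discretionary income = 155 − 20·2.4 − 5·12 = 47; y* = 5 + 5/6·47/12 = 8.2639.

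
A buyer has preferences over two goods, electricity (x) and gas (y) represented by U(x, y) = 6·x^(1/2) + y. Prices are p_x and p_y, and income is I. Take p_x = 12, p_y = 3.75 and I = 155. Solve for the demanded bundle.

x* = 0.8789, y* = 38.5208

Utility is quasi-linear in y; the FOC for x is 3/√x = p_x/p_y.
Thus x* = (3·p_y/p_x)² — independent of I — with the rest of income spent on y.
Plugging in: x* = (3·3.75/12)² = 0.8789, y* = 38.5208.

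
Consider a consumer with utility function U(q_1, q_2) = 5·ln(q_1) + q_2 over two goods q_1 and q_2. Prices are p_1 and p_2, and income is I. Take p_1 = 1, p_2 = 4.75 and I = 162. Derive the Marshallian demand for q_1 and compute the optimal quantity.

q_1* = 23.75

At the given prices: q_1* = 5·4.75/1 = 23.75.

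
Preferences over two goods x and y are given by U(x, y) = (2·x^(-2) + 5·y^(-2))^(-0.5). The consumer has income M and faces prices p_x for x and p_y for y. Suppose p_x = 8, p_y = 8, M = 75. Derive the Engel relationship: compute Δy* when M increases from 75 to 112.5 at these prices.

Substitute y = (y/x)·x into the budget: x* = M/(p_x + p_y·(y/x)).
Numerically y/x = 1.357209, so x* = 75/(8 + 8·1.357209) = 3.9772 and y* = 1.357209·3.9772 = 5.3978.
At M' = 112.5: y* = 8.0968. Change: 8.0968 − 5.3978 = 2.6989.

Δy* = 2.6989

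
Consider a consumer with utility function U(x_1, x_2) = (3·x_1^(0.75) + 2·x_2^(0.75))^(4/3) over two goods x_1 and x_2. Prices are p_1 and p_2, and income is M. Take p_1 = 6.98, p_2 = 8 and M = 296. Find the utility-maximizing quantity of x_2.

x_2* = 4.2913

MRS = MU_x_1/MU_x_2 = (3/2)·(x_2/x_1)^(0.25). Set equal to p_1/p_2.
Hence x_2/x_1 = ((2/3)·p_1/p_2)^(1/(0.25)), i.e. raised to the 4 power.
Substitute x_2 = (x_2/x_1)·x_1 into the budget: x_1* = M/(p_1 + p_2·(x_2/x_1)).
Numerically x_2/x_1 = 0.114471, so x_1* = 296/(6.98 + 8·0.114471) = 37.4884 and x_2* = 0.114471·37.4884 = 4.2913.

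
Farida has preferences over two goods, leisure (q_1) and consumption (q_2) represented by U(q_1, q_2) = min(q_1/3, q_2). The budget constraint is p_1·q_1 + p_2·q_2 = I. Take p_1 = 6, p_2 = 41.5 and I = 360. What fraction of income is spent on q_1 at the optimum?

Leontief preferences: the optimum is at the kink where q_1/3 = q_2/1, i.e. q_2 = (1/3)·q_1.
Budget: p_1·q_1 + p_2·(1/3)·q_1 = I, so (3·p_1 + p_2)·q_1 = 3·I.
Demand: q_1*(p_1,p_2,I) = 3·I/(3·p_1 + p_2), q_2* = I/(3·p_1 + p_2).
Here 3·6 + 41.5 = 59.5, giving q_1* = 18.1513 and q_2* = 6.0504.
Expenditure on q_1: 6·18.1513 = 108.9076; share = 0.3025.

share on q_1 = 0.3025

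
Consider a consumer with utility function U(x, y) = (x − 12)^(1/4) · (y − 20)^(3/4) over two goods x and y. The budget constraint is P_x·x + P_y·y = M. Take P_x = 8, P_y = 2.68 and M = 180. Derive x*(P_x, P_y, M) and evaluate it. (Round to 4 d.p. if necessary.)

This is Cobb-Douglas in (x−12, y−20): tangency gives 0.25·P_y·(y−20) = 0.75·P_x·(x−12).
After buying the subsistence bundle (12, 20), a share 0.25 of the remaining income goes to x: x* = 12 + 0.25·(M − 12P_x − 20P_y)/P_x.
Discretionary income = 180 − 12·8 − 20·2.68 = 30.4; x* = 12 + 0.25·30.4/8 = 12.95.

x* = 12.95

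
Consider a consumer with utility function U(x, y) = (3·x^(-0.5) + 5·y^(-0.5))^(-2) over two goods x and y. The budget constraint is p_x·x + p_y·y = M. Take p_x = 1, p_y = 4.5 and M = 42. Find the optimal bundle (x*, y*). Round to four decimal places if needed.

MRS = MU_x/MU_y = (3/5)·(y/x)^(1.5). Set equal to p_x/p_y.
Solve for the ratio: y/x = [(5/3)·p_x/p_y]^(2/3).
Substitute y = (y/x)·x into the budget: x* = M/(p_x + p_y·(y/x)).
Numerically y/x = 0.515732, so x* = 42/(1 + 4.5·0.515732) = 12.6476 and y* = 0.515732·12.6476 = 6.5228.

x* = 12.6476, y* = 6.5228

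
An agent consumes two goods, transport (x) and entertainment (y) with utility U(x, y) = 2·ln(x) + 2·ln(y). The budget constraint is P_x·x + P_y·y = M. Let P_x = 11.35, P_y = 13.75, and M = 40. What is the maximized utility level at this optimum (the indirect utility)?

MU_x/MU_y = (2·y)/(2·x); tangency sets this equal to P_x/P_y.
So 2·P_y·y = 2·P_x·x; combined with the budget, a share 0.5 of income goes to x.
Demand: x*(P_x,P_y,M) = 0.5·M/P_x and y* = 0.5·M/P_y.
At P_x=11.35, P_y=13.75, M=40: x* = 0.5·40/11.35 = 1.7621, y* = 1.4545.
Utility at the optimum: U(1.7621, 1.4545) = 1.8824.

V = 1.8824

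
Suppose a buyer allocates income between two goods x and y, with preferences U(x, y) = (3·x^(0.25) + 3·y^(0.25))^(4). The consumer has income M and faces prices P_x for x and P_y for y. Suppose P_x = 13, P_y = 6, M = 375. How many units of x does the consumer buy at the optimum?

x* = 12.5747

Numerically y/x = 2.803644, so x* = 375/(13 + 6·2.803644) = 12.5747.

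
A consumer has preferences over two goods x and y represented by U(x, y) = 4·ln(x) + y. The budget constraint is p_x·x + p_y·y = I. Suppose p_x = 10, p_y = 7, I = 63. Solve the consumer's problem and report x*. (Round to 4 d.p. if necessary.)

x* = 2.8

Set MRS = p_x/p_y: (4/x)/1 = p_x/p_y.
So x*(p_x,p_y) = 4·p_y/p_x, independent of income; and y* = (I − 4·p_y)/p_y.
At the given prices: x* = 4·7/10 = 2.8.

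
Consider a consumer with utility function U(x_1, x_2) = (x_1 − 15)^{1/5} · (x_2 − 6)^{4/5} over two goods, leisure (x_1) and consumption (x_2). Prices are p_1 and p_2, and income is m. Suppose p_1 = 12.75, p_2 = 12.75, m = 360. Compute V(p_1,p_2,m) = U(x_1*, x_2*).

V = 4.3867

This is Cobb-Douglas in (x_1−15, x_2−6): tangency gives 0.2·p_2·(x_2−6) = 0.8·p_1·(x_1−15).
Substituting into the budget: x_1* = 15 + 0.2·(m − 15·p_1 − 6·p_2)/p_1, and x_2* = 6 + 0.8·(…)/p_2.
Discretionary income = 360 − 15·12.75 − 6·12.75 = 92.25; x_1* = 15 + 0.2·92.25/12.75 = 16.4471; x_2* = 6 + 0.8·92.25/12.75 = 11.7882.
Utility at the optimum: U(16.4471, 11.7882) = 4.3867.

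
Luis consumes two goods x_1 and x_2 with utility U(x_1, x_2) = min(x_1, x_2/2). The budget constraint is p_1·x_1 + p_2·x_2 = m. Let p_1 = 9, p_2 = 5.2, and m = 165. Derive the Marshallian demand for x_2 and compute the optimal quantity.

x_2* = 17.0103

Leontief preferences: the optimum is at the kink where x_1/1 = x_2/2, i.e. x_2 = 2·x_1.
Budget: p_1·x_1 + p_2·2·x_1 = m, so (p_1 + 2·p_2)·x_1 = m.
Demand: x_1*(p_1,p_2,m) = m/(p_1 + 2·p_2), x_2* = 2·m/(p_1 + 2·p_2).
Here 9 + 2·5.2 = 19.4, giving x_2* = 17.0103.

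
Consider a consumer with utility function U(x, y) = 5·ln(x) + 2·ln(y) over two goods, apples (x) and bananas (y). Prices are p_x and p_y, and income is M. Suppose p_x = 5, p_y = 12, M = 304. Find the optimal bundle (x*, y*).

x* = 43.4286, y* = 7.2381

Demand: x*(p_x,p_y,M) = 5/7·M/p_x and y* = 2/7·M/p_y.
At p_x=5, p_y=12, M=304: x* = 5/7·304/5 = 43.4286, y* = 7.2381.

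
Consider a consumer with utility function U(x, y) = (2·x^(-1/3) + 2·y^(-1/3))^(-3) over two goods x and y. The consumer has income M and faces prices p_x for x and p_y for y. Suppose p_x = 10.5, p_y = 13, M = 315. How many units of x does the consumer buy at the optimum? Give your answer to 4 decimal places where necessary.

From the CES first-order condition, (y/x)^(4/3) = p_x/p_y.
Hence y/x = (p_x/p_y)^(1/(4/3)), i.e. raised to the 0.75 power.
With the ratio pinned down, the budget gives x* = M/(p_x + p_y·(y/x)) and y* = (y/x)·x*.
Numerically y/x = 0.85199, so x* = 315/(10.5 + 13·0.85199) = 14.5996.

x* = 14.5996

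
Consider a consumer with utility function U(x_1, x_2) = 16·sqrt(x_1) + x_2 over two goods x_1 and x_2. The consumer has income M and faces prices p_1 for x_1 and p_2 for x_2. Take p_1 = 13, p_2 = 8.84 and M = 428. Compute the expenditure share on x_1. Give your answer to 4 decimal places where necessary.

share on x_1 = 0.8989

MU_x_1 = 8/√x_1, MU_x_2 = 1. Tangency: 8/√x_1 = p_1/p_2.
Thus x_1* = (8·p_2/p_1)² — independent of M — with the rest of income spent on x_2.
Plugging in: x_1* = (8·8.84/13)² = 29.5936, x_2* = 4.8963.
Expenditure on x_1: 13·29.5936 = 384.7168; share = 0.8989.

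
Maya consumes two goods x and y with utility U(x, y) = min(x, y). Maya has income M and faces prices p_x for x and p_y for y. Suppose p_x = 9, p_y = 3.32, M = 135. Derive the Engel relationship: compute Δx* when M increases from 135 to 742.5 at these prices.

Δx* = 49.3101

With perfect complements, no substitution: consume in ratio x:y = 1:1.
Budget: p_x·x + p_y·x = M, so (p_x + p_y)·x = M.
Demand: x*(p_x,p_y,M) = M/(p_x + p_y), y* = M/(p_x + p_y).
Here 9 + 3.32 = 12.32, giving x* = 10.9578.
At M' = 742.5: x* = 60.2679. Change: 60.2679 − 10.9578 = 49.3101.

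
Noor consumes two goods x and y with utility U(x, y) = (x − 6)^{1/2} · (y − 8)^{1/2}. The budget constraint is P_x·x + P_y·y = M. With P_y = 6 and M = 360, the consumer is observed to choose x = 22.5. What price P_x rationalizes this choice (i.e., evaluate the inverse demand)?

MRS = (y−8)/(x−6). Tangency with P_x/P_y gives y−8 = (P_x/P_y)·(x−6).
After buying the subsistence bundle (6, 8), a share 0.5 of the remaining income goes to x: x* = 6 + 0.5·(M − 6P_x − 8P_y)/P_x.
Set x* = 22.5 in the demand function and solve for P_x: P_x = 8.

P_x = 8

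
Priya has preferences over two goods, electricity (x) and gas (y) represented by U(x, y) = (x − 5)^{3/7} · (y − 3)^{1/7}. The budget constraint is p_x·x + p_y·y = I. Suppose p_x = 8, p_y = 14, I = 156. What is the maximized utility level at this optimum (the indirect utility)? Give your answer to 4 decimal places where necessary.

V = 2.3868

MRS = 3·(y−3)/(x−5). Tangency with p_x/p_y gives y−3 = (1/3)·(p_x/p_y)·(x−5).
Substituting into the budget: x* = 5 + 0.75·(I − 5·p_x − 3·p_y)/p_x, and y* = 3 + 0.25·(…)/p_y.
Discretionary income = 156 − 5·8 − 3·14 = 74; x* = 5 + 0.75·74/8 = 11.9375; y* = 3 + 0.25·74/14 = 4.3214.
Utility at the optimum: U(11.9375, 4.3214) = 2.3868.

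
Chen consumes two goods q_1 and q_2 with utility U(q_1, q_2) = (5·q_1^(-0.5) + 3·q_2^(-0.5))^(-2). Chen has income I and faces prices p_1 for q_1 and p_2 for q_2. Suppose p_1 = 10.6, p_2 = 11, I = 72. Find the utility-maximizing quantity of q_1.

MRS = MU_q_1/MU_q_2 = (5/3)·(q_2/q_1)^(1.5). Set equal to p_1/p_2.
Hence q_2/q_1 = ((3/5)·p_1/p_2)^(1/(1.5)), i.e. raised to the 2/3 power.
Substitute q_2 = (q_2/q_1)·q_1 into the budget: q_1* = I/(p_1 + p_2·(q_2/q_1)).
Numerically q_2/q_1 = 0.694027, so q_1* = 72/(10.6 + 11·0.694027) = 3.9486.

q_1* = 3.9486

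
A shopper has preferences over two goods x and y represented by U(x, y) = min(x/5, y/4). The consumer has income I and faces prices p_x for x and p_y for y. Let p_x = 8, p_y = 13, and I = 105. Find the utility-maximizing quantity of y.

y* = 4.5652

With perfect complements, no substitution: consume in ratio x:y = 5:4.
Budget: p_x·x + p_y·(4/5)·x = I, so (5·p_x + 4·p_y)·x = 5·I.
Demand: x*(p_x,p_y,I) = 5·I/(5·p_x + 4·p_y), y* = 4·I/(5·p_x + 4·p_y).
Here 5·8 + 4·13 = 92, giving y* = 4.5652.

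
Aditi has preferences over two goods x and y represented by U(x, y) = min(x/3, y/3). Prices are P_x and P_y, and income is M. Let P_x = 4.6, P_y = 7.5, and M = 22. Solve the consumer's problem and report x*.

With perfect complements, no substitution: consume in ratio x:y = 3:3.
Budget: P_x·x + P_y·x = M, so (3·P_x + 3·P_y)·x = 3·M.
Demand: x*(P_x,P_y,M) = 3·M/(3·P_x + 3·P_y), y* = 3·M/(3·P_x + 3·P_y).
Here 3·4.6 + 3·7.5 = 36.3, giving x* = 1.8182.

x* = 1.8182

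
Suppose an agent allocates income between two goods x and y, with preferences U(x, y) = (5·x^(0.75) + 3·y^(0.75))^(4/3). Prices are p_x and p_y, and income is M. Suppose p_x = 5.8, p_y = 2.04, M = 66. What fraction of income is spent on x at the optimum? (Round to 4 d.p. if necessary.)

share on x = 0.2514

MU_x ∝ 5·x^(-0.25), MU_y ∝ 3·y^(-0.25), so MRS = (5/3)·(y/x)^(0.25) = p_x/p_y.
Solve for the ratio: y/x = [(3/5)·p_x/p_y]^(4).
With the ratio pinned down, the budget gives x* = M/(p_x + p_y·(y/x)) and y* = (y/x)·x*.
Numerically y/x = 8.468301, so x* = 66/(5.8 + 2.04·8.468301) = 2.8602 and y* = 8.468301·2.8602 = 24.221.
Expenditure on x: 5.8·2.8602 = 16.5891; share = 0.2514.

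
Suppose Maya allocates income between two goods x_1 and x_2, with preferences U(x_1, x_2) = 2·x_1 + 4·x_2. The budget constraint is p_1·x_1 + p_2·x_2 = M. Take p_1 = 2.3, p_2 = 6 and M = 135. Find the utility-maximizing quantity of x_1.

x_1* = 58.6957

Linear utility — the consumer picks whichever good has higher MU/price: 2/2.3 = 0.8696 vs 4/6 = 0.6667.
x_1 gives more utility per dollar, so spend all income on x_1: x_1* = M/p_1, x_2* = 0.
Numerically: x_1* = 58.6957, x_2* = 0.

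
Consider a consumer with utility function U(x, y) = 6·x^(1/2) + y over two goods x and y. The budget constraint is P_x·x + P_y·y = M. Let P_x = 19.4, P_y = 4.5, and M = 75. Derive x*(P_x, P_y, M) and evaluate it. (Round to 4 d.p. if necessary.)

MU_x = 3/√x, MU_y = 1. Tangency: 3/√x = P_x/P_y.
Solve: √x = 3·P_y/P_x, so x*(P_x,P_y) = (3·P_y/P_x)², and y* = (M − P_x·x*)/P_y.
Plugging in: x* = (3·4.5/19.4)² = 0.4842.

x* = 0.4842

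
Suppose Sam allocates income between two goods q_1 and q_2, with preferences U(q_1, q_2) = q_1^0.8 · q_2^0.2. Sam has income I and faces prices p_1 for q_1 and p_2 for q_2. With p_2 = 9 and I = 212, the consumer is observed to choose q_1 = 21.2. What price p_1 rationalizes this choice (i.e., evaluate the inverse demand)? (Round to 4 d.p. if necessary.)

p_1 = 8

MU_q_1/MU_q_2 = (0.8·q_2)/(0.2·q_1); tangency sets this equal to p_1/p_2.
Rearranging, p_2·q_2 = (1/4)·p_1·q_1. Substituting into the budget gives p_1·q_1·(1 + (1/4)) = I.
Demand: q_1*(p_1,p_2,I) = 0.8·I/p_1 and q_2* = 0.2·I/p_2.
Set q_1* = 21.2 in the demand function and solve for p_1: p_1 = 8.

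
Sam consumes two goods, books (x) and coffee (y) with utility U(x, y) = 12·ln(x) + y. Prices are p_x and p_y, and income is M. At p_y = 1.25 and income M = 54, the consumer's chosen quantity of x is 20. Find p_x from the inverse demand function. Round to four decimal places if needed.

MU_x = 12/x, MU_y = 1. Tangency: 12/x = p_x/p_y.
So x*(p_x,p_y) = 12·p_y/p_x, independent of income; and y* = (M − 12·p_y)/p_y.
Set x* = 20 in the demand function and solve for p_x: p_x = 0.75.

p_x = 0.75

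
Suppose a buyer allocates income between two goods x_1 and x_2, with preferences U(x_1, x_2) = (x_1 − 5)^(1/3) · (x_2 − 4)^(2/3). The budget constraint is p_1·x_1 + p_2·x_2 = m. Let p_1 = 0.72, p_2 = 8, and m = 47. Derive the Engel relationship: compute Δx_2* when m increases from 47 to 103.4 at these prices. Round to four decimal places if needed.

MRS = (1/2)·(x_2−4)/(x_1−5). Tangency with p_1/p_2 gives x_2−4 = 2·(p_1/p_2)·(x_1−5).
After buying the subsistence bundle (5, 4), a share 1/3 of the remaining income goes to x_1: x_1* = 5 + 1/3·(m − 5p_1 − 4p_2)/p_1.
Discretionary income = 47 − 5·0.72 − 4·8 = 11.4; x_2* = 4 + 2/3·11.4/8 = 4.95.
At m' = 103.4: x_2* = 9.65. Change: 9.65 − 4.95 = 4.7.

Δx_2* = 4.7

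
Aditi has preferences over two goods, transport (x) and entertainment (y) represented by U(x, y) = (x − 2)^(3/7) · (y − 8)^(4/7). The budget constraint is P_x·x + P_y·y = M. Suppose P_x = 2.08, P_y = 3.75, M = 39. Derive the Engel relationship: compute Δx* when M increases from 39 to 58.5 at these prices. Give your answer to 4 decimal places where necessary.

Δx* = 4.0179

This is Cobb-Douglas in (x−2, y−8): tangency gives 3/7·P_y·(y−8) = 4/7·P_x·(x−2).
Substituting into the budget: x* = 2 + 3/7·(M − 2·P_x − 8·P_y)/P_x, and y* = 8 + 4/7·(…)/P_y.
Discretionary income = 39 − 2·2.08 − 8·3.75 = 4.84; x* = 2 + 3/7·4.84/2.08 = 2.9973.
At M' = 58.5: x* = 7.0151. Change: 7.0151 − 2.9973 = 4.0179.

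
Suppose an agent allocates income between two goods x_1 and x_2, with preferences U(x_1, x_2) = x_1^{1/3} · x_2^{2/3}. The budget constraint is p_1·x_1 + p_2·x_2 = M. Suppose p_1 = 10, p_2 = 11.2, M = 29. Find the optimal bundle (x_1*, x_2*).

x_1* = 0.9667, x_2* = 1.7262

The MRS is (1/2)·x_2/x_1. Set MRS = p_1/p_2.
Rearranging, p_2·x_2 = 2·p_1·x_1. Substituting into the budget gives p_1·x_1·(1 + 2) = M.
Demand: x_1*(p_1,p_2,M) = 1/3·M/p_1 and x_2* = 2/3·M/p_2.
At p_1=10, p_2=11.2, M=29: x_1* = 1/3·29/10 = 0.9667, x_2* = 1.7262.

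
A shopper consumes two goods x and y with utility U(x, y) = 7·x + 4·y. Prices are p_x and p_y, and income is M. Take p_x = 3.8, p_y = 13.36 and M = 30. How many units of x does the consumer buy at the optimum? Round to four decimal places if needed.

Numerically: x* = 7.8947, y* = 0.

x* = 7.8947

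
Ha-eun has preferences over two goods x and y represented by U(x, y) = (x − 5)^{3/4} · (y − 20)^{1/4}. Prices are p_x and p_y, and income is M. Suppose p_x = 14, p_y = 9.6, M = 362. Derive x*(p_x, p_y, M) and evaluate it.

MRS = 3·(y−20)/(x−5). Tangency with p_x/p_y gives y−20 = (1/3)·(p_x/p_y)·(x−5).
Substituting into the budget: x* = 5 + 0.75·(M − 5·p_x − 20·p_y)/p_x, and y* = 20 + 0.25·(…)/p_y.
Discretionary income = 362 − 5·14 − 20·9.6 = 100; x* = 5 + 0.75·100/14 = 10.3571.

x* = 10.3571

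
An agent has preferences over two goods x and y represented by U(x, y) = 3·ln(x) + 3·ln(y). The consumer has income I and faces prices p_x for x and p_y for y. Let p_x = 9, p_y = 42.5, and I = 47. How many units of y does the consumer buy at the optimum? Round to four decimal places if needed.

Tangency: MRS = y/x = p_x/p_y.
Rearranging, p_y·y = p_x·x. Substituting into the budget gives p_x·x·(1 + 1) = I.
Demand: x*(p_x,p_y,I) = 0.5·I/p_x and y* = 0.5·I/p_y.
At p_x=9, p_y=42.5, I=47: y* = 0.5·47/42.5 = 0.5529.

y* = 0.5529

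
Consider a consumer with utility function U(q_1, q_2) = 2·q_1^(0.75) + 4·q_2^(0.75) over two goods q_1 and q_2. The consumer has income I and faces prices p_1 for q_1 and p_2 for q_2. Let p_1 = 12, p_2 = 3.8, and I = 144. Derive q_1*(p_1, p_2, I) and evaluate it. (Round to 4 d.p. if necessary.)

MRS = MU_q_1/MU_q_2 = (1/2)·(q_2/q_1)^(0.25). Set equal to p_1/p_2.
Solve for the ratio: q_2/q_1 = [2·p_1/p_2]^(4).
With the ratio pinned down, the budget gives q_1* = I/(p_1 + p_2·(q_2/q_1)) and q_2* = (q_2/q_1)·q_1*.
Numerically q_2/q_1 = 1591.148011, so q_1* = 144/(12 + 3.8·1591.148011) = 0.0238.

q_1* = 0.0238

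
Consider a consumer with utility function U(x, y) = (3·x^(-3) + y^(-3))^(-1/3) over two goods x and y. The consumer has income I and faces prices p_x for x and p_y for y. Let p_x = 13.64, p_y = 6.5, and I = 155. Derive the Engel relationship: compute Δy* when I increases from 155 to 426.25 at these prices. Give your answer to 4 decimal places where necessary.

Numerically y/x = 0.914524, so x* = 155/(13.64 + 6.5·0.914524) = 7.9145 and y* = 0.914524·7.9145 = 7.238.
At I' = 426.25: y* = 19.9044. Change: 19.9044 − 7.238 = 12.6664.

Δy* = 12.6664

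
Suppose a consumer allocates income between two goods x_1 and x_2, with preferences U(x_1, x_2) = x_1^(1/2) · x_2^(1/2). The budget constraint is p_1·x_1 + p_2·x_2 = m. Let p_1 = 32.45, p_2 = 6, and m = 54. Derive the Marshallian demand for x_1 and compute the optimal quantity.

x_1* = 0.832

MU_x_1/MU_x_2 = (0.5·x_2)/(0.5·x_1); tangency sets this equal to p_1/p_2.
Rearranging, p_2·x_2 = p_1·x_1. Substituting into the budget gives p_1·x_1·(1 + 1) = m.
Demand: x_1*(p_1,p_2,m) = 0.5·m/p_1 and x_2* = 0.5·m/p_2.
At p_1=32.45, p_2=6, m=54: x_1* = 0.5·54/32.45 = 0.832.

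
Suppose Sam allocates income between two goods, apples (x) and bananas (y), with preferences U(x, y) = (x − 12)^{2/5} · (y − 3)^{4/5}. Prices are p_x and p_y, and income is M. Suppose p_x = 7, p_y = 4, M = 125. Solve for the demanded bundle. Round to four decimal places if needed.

This is Cobb-Douglas in (x−12, y−3): tangency gives 0.4·p_y·(y−3) = 0.8·p_x·(x−12).
Substituting into the budget: x* = 12 + 1/3·(M − 12·p_x − 3·p_y)/p_x, and y* = 3 + 2/3·(…)/p_y.
Discretionary income = 125 − 12·7 − 3·4 = 29; x* = 12 + 1/3·29/7 = 13.381; y* = 3 + 2/3·29/4 = 7.8333.

x* = 13.381, y* = 7.8333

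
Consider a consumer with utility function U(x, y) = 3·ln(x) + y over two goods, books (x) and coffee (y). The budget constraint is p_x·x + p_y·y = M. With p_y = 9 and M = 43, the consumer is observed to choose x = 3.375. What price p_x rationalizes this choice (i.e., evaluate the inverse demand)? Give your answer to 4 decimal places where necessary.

Set MRS = p_x/p_y: (3/x)/1 = p_x/p_y.
So x*(p_x,p_y) = 3·p_y/p_x, independent of income; and y* = (M − 3·p_y)/p_y.
Set x* = 3.375 in the demand function and solve for p_x: p_x = 8.

p_x = 8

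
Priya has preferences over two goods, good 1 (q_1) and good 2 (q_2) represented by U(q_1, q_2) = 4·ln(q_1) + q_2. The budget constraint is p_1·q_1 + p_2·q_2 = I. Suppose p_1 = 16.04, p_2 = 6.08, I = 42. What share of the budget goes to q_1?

Set MRS = p_1/p_2: (4/q_1)/1 = p_1/p_2.
So q_1*(p_1,p_2) = 4·p_2/p_1, independent of income; and q_2* = (I − 4·p_2)/p_2.
At the given prices: q_1* = 4·6.08/16.04 = 1.5162, and q_2* = 2.9079.
Expenditure on q_1: 16.04·1.5162 = 24.32; share = 0.579.

share on q_1 = 0.579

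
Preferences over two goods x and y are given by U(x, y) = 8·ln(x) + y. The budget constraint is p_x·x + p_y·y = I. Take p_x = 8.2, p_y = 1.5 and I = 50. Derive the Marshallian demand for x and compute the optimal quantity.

x* = 1.4634

MU_x = 8/x, MU_y = 1. Tangency: 8/x = p_x/p_y.
So x*(p_x,p_y) = 8·p_y/p_x, independent of income; and y* = (I − 8·p_y)/p_y.
At the given prices: x* = 8·1.5/8.2 = 1.4634.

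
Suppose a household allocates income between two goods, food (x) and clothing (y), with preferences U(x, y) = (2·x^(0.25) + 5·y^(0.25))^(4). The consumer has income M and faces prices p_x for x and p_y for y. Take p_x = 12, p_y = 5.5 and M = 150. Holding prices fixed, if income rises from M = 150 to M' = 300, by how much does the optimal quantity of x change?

Δx* = 2.3145

Numerically y/x = 9.601625, so x* = 150/(12 + 5.5·9.601625) = 2.3145.
At M' = 300: x* = 4.629. Change: 4.629 − 2.3145 = 2.3145.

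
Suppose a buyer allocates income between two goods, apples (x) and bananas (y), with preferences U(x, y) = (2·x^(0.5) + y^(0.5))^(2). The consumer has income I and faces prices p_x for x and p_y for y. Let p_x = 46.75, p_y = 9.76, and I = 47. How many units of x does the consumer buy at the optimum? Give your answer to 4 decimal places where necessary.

x* = 0.4575

From the CES first-order condition, 2·(y/x)^(0.5) = p_x/p_y.
Hence y/x = ((1/2)·p_x/p_y)^(1/(0.5)), i.e. raised to the 2 power.
With the ratio pinned down, the budget gives x* = I/(p_x + p_y·(y/x)) and y* = (y/x)·x*.
Numerically y/x = 5.735927, so x* = 47/(46.75 + 9.76·5.735927) = 0.4575.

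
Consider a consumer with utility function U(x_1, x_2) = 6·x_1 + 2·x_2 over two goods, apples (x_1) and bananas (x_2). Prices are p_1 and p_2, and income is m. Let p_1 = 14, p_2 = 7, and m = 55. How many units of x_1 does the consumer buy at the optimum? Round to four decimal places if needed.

Linear utility — the consumer picks whichever good has higher MU/price: 6/14 = 0.4286 vs 2/7 = 0.2857.
x_1 gives more utility per dollar, so spend all income on x_1: x_1* = m/p_1, x_2* = 0.
Numerically: x_1* = 3.9286, x_2* = 0.

x_1* = 3.9286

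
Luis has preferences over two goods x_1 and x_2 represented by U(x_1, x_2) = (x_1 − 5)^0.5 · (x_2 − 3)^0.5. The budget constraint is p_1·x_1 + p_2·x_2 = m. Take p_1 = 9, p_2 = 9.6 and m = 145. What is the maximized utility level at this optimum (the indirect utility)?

V = 3.83

MRS = (x_2−3)/(x_1−5). Tangency with p_1/p_2 gives x_2−3 = (p_1/p_2)·(x_1−5).
After buying the subsistence bundle (5, 3), a share 0.5 of the remaining income goes to x_1: x_1* = 5 + 0.5·(m − 5p_1 − 3p_2)/p_1.
Discretionary income = 145 − 5·9 − 3·9.6 = 71.2; x_1* = 5 + 0.5·71.2/9 = 8.9556; x_2* = 3 + 0.5·71.2/9.6 = 6.7083.
Utility at the optimum: U(8.9556, 6.7083) = 3.83.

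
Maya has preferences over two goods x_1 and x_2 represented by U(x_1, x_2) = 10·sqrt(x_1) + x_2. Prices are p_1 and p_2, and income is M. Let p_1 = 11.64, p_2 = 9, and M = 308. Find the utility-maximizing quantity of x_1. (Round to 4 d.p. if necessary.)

Set MRS = p_1/p_2: 5·x_1^(−1/2) = p_1/p_2.
Thus x_1* = (5·p_2/p_1)² — independent of M — with the rest of income spent on x_2.
Plugging in: x_1* = (5·9/11.64)² = 14.9458.

x_1* = 14.9458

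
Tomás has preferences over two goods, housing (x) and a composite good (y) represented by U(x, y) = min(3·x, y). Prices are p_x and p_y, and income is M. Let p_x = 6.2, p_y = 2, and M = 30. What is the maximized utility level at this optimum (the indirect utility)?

V = 7.377

With perfect complements, no substitution: consume in ratio x:y = 1:3.
Budget: p_x·x + p_y·3·x = M, so (p_x + 3·p_y)·x = M.
Demand: x*(p_x,p_y,M) = M/(p_x + 3·p_y), y* = 3·M/(p_x + 3·p_y).
Here 6.2 + 3·2 = 12.2, giving x* = 2.459 and y* = 7.377.
Utility at the optimum: U(2.459, 7.377) = 7.377.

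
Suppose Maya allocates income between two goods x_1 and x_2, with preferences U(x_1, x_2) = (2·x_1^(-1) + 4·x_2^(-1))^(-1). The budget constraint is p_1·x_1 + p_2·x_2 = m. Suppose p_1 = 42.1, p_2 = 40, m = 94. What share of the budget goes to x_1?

share on x_1 = 0.4204

Substitute x_2 = (x_2/x_1)·x_1 into the budget: x_1* = m/(p_1 + p_2·(x_2/x_1)).
Numerically x_2/x_1 = 1.450862, so x_1* = 94/(42.1 + 40·1.450862) = 0.9387 and x_2* = 1.450862·0.9387 = 1.362.
Expenditure on x_1: 42.1·0.9387 = 39.5209; share = 0.4204.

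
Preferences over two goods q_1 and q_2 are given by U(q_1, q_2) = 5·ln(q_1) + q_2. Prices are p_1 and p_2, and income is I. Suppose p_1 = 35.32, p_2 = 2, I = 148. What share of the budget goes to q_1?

share on q_1 = 0.0676

MU_q_1 = 5/q_1, MU_q_2 = 1. Tangency: 5/q_1 = p_1/p_2.
So q_1*(p_1,p_2) = 5·p_2/p_1, independent of income; and q_2* = (I − 5·p_2)/p_2.
At the given prices: q_1* = 5·2/35.32 = 0.2831, and q_2* = 69.
Expenditure on q_1: 35.32·0.2831 = 10; share = 0.0676.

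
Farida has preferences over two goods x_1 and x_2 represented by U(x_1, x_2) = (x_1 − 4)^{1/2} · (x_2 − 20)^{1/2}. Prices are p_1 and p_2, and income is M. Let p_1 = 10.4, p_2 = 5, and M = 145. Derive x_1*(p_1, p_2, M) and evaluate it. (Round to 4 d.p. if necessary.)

Substituting into the budget: x_1* = 4 + 0.5·(M − 4·p_1 − 20·p_2)/p_1, and x_2* = 20 + 0.5·(…)/p_2.
Discretionary income = 145 − 4·10.4 − 20·5 = 3.4; x_1* = 4 + 0.5·3.4/10.4 = 4.1635.

x_1* = 4.1635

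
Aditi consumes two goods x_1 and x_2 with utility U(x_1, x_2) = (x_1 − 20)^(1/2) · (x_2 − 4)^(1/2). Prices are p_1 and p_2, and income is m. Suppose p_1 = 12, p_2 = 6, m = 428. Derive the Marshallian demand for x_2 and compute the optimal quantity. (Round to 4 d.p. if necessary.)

Discretionary income = 428 − 20·12 − 4·6 = 164; x_2* = 4 + 0.5·164/6 = 17.6667.

x_2* = 17.6667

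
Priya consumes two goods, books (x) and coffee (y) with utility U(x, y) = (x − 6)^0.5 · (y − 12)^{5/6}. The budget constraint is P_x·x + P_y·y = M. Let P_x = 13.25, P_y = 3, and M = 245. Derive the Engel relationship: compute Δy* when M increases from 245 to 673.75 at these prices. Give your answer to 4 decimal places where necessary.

Δy* = 89.3229

After buying the subsistence bundle (6, 12), a share 0.375 of the remaining income goes to x: x* = 6 + 0.375·(M − 6P_x − 12P_y)/P_x.
Discretionary income = 245 − 6·13.25 − 12·3 = 129.5; y* = 12 + 0.625·129.5/3 = 38.9792.
At M' = 673.75: y* = 128.3021. Change: 128.3021 − 38.9792 = 89.3229.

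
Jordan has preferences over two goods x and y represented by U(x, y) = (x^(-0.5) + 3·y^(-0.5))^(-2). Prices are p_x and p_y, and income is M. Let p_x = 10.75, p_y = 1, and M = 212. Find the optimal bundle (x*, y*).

x* = 10.1524, y* = 102.8619

With the ratio pinned down, the budget gives x* = M/(p_x + p_y·(y/x)) and y* = (y/x)·x*.
Numerically y/x = 10.131797, so x* = 212/(10.75 + 1·10.131797) = 10.1524 and y* = 10.131797·10.1524 = 102.8619.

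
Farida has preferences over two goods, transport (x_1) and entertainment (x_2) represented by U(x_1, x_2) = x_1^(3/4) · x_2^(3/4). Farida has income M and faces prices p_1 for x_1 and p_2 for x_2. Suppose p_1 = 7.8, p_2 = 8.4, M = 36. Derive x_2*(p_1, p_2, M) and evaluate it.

At p_1=7.8, p_2=8.4, M=36: x_2* = 0.5·36/8.4 = 2.1429.

x_2* = 2.1429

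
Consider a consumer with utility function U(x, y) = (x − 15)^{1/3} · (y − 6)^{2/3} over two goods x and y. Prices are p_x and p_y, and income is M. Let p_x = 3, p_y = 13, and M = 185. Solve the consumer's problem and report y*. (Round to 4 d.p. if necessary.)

Substituting into the budget: x* = 15 + 1/3·(M − 15·p_x − 6·p_y)/p_x, and y* = 6 + 2/3·(…)/p_y.
Discretionary income = 185 − 15·3 − 6·13 = 62; y* = 6 + 2/3·62/13 = 9.1795.

y* = 9.1795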